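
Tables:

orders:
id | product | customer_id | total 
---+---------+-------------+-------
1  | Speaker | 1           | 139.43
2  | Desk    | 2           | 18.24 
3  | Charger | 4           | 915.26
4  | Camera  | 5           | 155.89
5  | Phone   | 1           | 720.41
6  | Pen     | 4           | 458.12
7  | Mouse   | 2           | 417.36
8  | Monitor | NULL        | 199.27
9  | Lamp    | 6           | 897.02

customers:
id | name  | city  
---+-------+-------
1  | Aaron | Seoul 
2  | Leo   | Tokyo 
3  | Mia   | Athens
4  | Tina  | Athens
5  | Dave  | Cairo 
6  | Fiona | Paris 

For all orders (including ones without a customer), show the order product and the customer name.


LEFT JOIN keeps every row from orders (the left table); where customer_id has no match in customers, the customer columns become NULL. Walk through each order:
  - order 1 (Speaker): customer_id=1 -> matches Aaron
  - order 2 (Desk): customer_id=2 -> matches Leo
  - order 3 (Charger): customer_id=4 -> matches Tina
  - order 4 (Camera): customer_id=5 -> matches Dave
  - order 5 (Phone): customer_id=1 -> matches Aaron
  - order 6 (Pen): customer_id=4 -> matches Tina
  - order 7 (Mouse): customer_id=2 -> matches Leo
  - order 8 (Monitor): customer_id=NULL, no match -> kept with NULL
  - order 9 (Lamp): customer_id=6 -> matches Fiona
All 9 rows appear; 1 has NULL customer.

SQL:
SELECT a.product, b.name AS customer
FROM orders a
LEFT JOIN customers b ON a.customer_id = b.id

Result:
product | customer
--------+---------
Speaker | Aaron   
Desk    | Leo     
Charger | Tina    
Camera  | Dave    
Phone   | Aaron   
Pen     | Tina    
Mouse   | Leo     
Monitor | NULL    
Lamp    | Fiona   


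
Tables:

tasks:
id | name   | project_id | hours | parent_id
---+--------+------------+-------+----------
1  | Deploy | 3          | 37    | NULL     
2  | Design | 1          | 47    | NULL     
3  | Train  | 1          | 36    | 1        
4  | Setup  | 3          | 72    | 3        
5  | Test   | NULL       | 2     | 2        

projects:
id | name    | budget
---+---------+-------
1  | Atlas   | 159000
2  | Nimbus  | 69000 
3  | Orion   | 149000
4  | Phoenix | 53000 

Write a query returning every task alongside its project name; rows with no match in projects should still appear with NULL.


LEFT JOIN keeps every row from tasks (the left table); where project_id has no match in projects, the project columns become NULL. Walk through each task:
  - task 1 (Deploy): project_id=3 -> matches Orion
  - task 2 (Design): project_id=1 -> matches Atlas
  - task 3 (Train): project_id=1 -> matches Atlas
  - task 4 (Setup): project_id=3 -> matches Orion
  - task 5 (Test): project_id=NULL, no match -> kept with NULL
All 5 rows appear; 1 has NULL project.

SQL:
SELECT a.name, b.name AS project
FROM tasks a
LEFT JOIN projects b ON a.project_id = b.id

Result:
name   | project
-------+--------
Deploy | Orion  
Design | Atlas  
Train  | Atlas  
Setup  | Orion  
Test   | NULL   


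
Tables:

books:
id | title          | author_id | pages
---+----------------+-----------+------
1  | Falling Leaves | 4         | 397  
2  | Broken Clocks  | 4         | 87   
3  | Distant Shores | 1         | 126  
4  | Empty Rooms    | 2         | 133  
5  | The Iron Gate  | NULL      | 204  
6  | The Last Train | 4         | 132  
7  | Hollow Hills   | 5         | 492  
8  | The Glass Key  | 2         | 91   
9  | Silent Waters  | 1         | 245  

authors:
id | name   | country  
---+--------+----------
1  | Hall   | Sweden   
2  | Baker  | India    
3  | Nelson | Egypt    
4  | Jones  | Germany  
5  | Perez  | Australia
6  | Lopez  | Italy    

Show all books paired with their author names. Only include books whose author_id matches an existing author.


INNER JOIN keeps only books rows whose author_id matches an id in authors. Walk through each book:
  - book 1 (Falling Leaves): author_id=4 -> matches Jones
  - book 2 (Broken Clocks): author_id=4 -> matches Jones
  - book 3 (Distant Shores): author_id=1 -> matches Hall
  - book 4 (Empty Rooms): author_id=2 -> matches Baker
  - book 5 (The Iron Gate): author_id=NULL, no match -> dropped
  - book 6 (The Last Train): author_id=4 -> matches Jones
  - book 7 (Hollow Hills): author_id=5 -> matches Perez
  - book 8 (The Glass Key): author_id=2 -> matches Baker
  - book 9 (Silent Waters): author_id=1 -> matches Hall
So 1 of 9 rows is dropped.

SQL:
SELECT a.title, b.name AS author
FROM books a
INNER JOIN authors b ON a.author_id = b.id

Result:
title          | author
---------------+-------
Falling Leaves | Jones 
Broken Clocks  | Jones 
Distant Shores | Hall  
Empty Rooms    | Baker 
The Last Train | Jones 
Hollow Hills   | Perez 
The Glass Key  | Baker 
Silent Waters  | Hall  


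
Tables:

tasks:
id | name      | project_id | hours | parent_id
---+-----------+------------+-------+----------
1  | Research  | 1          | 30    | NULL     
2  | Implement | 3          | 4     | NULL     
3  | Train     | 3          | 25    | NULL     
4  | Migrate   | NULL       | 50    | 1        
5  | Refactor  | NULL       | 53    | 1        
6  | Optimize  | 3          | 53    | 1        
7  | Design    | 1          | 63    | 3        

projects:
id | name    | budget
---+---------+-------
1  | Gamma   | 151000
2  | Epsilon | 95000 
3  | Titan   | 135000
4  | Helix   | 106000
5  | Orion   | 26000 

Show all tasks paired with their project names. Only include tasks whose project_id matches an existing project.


INNER JOIN keeps only tasks rows whose project_id matches an id in projects. Walk through each task:
  - task 1 (Research): project_id=1 -> matches Gamma
  - task 2 (Implement): project_id=3 -> matches Titan
  - task 3 (Train): project_id=3 -> matches Titan
  - task 4 (Migrate): project_id=NULL, no match -> dropped
  - task 5 (Refactor): project_id=NULL, no match -> dropped
  - task 6 (Optimize): project_id=3 -> matches Titan
  - task 7 (Design): project_id=1 -> matches Gamma
So 2 of 7 rows are dropped.

SQL:
SELECT a.name, b.name AS project
FROM tasks a
INNER JOIN projects b ON a.project_id = b.id

Result:
name      | project
----------+--------
Research  | Gamma  
Implement | Titan  
Train     | Titan  
Optimize  | Titan  
Design    | Gamma  


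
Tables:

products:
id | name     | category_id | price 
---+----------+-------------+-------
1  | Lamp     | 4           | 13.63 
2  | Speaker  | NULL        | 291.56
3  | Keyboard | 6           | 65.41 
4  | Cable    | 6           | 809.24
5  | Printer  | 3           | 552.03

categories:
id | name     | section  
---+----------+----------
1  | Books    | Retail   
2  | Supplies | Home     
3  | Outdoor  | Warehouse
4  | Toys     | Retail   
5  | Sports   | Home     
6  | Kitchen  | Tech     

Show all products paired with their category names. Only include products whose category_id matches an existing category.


INNER JOIN keeps only products rows whose category_id matches an id in categories. Walk through each product:
  - product 1 (Lamp): category_id=4 -> matches Toys
  - product 2 (Speaker): category_id=NULL, no match -> dropped
  - product 3 (Keyboard): category_id=6 -> matches Kitchen
  - product 4 (Cable): category_id=6 -> matches Kitchen
  - product 5 (Printer): category_id=3 -> matches Outdoor
So 1 of 5 rows is dropped.

SQL:
SELECT a.name, b.name AS category
FROM products a
INNER JOIN categories b ON a.category_id = b.id

Result:
name     | category
---------+---------
Lamp     | Toys    
Keyboard | Kitchen 
Cable    | Kitchen 
Printer  | Outdoor 


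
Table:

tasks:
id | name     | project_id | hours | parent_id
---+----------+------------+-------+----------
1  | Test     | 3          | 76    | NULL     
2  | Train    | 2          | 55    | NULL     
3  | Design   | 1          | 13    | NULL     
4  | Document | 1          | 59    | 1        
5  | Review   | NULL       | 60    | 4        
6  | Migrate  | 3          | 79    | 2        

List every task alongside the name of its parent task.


This is a self-join: tasks is joined to a second copy of itself, matching each row's parent_id to another row's id. Use LEFT JOIN so rows with parent_id=NULL are kept.
  - task 1 (Test): parent_id=NULL -> NULL
  - task 2 (Train): parent_id=NULL -> NULL
  - task 3 (Design): parent_id=NULL -> NULL
  - task 4 (Document): parent_id=1 -> Test
  - task 5 (Review): parent_id=4 -> Document
  - task 6 (Migrate): parent_id=2 -> Train

SQL:
SELECT a.name AS item, b.name AS parent
FROM tasks a
LEFT JOIN tasks b ON a.parent_id = b.id

Result:
item     | parent  
---------+---------
Test     | NULL    
Train    | NULL    
Design   | NULL    
Document | Test    
Review   | Document
Migrate  | Train   


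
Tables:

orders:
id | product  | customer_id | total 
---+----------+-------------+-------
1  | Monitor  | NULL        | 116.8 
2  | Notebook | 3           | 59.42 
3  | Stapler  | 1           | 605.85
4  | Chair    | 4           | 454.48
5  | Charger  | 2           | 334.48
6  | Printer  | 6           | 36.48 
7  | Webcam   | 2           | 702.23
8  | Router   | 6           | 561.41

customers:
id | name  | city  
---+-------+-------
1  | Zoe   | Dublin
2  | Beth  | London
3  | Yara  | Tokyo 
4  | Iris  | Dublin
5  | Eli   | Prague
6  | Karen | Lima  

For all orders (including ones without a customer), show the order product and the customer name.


LEFT JOIN keeps every row from orders (the left table); where customer_id has no match in customers, the customer columns become NULL. Walk through each order:
  - order 1 (Monitor): customer_id=NULL, no match -> kept with NULL
  - order 2 (Notebook): customer_id=3 -> matches Yara
  - order 3 (Stapler): customer_id=1 -> matches Zoe
  - order 4 (Chair): customer_id=4 -> matches Iris
  - order 5 (Charger): customer_id=2 -> matches Beth
  - order 6 (Printer): customer_id=6 -> matches Karen
  - order 7 (Webcam): customer_id=2 -> matches Beth
  - order 8 (Router): customer_id=6 -> matches Karen
All 8 rows appear; 1 has NULL customer.

SQL:
SELECT a.product, b.name AS customer
FROM orders a
LEFT JOIN customers b ON a.customer_id = b.id

Result:
product  | customer
---------+---------
Monitor  | NULL    
Notebook | Yara    
Stapler  | Zoe     
Chair    | Iris    
Charger  | Beth    
Printer  | Karen   
Webcam   | Beth    
Router   | Karen   


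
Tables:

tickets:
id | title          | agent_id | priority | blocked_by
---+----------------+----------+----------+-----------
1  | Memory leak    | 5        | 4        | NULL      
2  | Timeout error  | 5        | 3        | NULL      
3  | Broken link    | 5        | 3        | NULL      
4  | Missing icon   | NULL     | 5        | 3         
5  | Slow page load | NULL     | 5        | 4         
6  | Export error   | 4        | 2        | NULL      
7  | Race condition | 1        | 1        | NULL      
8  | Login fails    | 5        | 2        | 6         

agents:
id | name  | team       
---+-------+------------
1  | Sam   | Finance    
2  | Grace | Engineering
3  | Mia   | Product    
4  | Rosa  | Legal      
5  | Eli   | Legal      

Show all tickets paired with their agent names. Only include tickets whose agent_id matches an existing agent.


INNER JOIN keeps only tickets rows whose agent_id matches an id in agents. Walk through each ticket:
  - ticket 1 (Memory leak): agent_id=5 -> matches Eli
  - ticket 2 (Timeout error): agent_id=5 -> matches Eli
  - ticket 3 (Broken link): agent_id=5 -> matches Eli
  - ticket 4 (Missing icon): agent_id=NULL, no match -> dropped
  - ticket 5 (Slow page load): agent_id=NULL, no match -> dropped
  - ticket 6 (Export error): agent_id=4 -> matches Rosa
  - ticket 7 (Race condition): agent_id=1 -> matches Sam
  - ticket 8 (Login fails): agent_id=5 -> matches Eli
So 2 of 8 rows are dropped.

SQL:
SELECT a.title, b.name AS agent
FROM tickets a
INNER JOIN agents b ON a.agent_id = b.id

Result:
title          | agent
---------------+------
Memory leak    | Eli  
Timeout error  | Eli  
Broken link    | Eli  
Export error   | Rosa 
Race condition | Sam  
Login fails    | Eli  


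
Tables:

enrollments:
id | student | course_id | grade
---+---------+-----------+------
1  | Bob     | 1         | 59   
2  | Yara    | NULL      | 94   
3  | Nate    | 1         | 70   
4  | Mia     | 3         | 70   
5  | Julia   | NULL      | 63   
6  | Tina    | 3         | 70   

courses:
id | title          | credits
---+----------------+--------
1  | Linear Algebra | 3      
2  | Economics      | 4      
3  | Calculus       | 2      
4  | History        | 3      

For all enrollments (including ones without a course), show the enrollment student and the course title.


LEFT JOIN keeps every row from enrollments (the left table); where course_id has no match in courses, the course columns become NULL. Walk through each enrollment:
  - enrollment 1 (Bob): course_id=1 -> matches Linear Algebra
  - enrollment 2 (Yara): course_id=NULL, no match -> kept with NULL
  - enrollment 3 (Nate): course_id=1 -> matches Linear Algebra
  - enrollment 4 (Mia): course_id=3 -> matches Calculus
  - enrollment 5 (Julia): course_id=NULL, no match -> kept with NULL
  - enrollment 6 (Tina): course_id=3 -> matches Calculus
All 6 rows appear; 2 have NULL course.

SQL:
SELECT a.student, b.title AS course
FROM enrollments a
LEFT JOIN courses b ON a.course_id = b.id

Result:
student | course        
--------+---------------
Bob     | Linear Algebra
Yara    | NULL          
Nate    | Linear Algebra
Mia     | Calculus      
Julia   | NULL          
Tina    | Calculus      


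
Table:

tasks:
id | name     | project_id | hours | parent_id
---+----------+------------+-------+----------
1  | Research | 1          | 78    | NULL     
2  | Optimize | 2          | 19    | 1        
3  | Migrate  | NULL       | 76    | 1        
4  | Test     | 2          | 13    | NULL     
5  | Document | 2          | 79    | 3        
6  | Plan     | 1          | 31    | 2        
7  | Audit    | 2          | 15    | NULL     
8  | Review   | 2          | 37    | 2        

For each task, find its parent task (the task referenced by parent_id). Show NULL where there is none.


This is a self-join: tasks is joined to a second copy of itself, matching each row's parent_id to another row's id. Use LEFT JOIN so rows with parent_id=NULL are kept.
  - task 1 (Research): parent_id=NULL -> NULL
  - task 2 (Optimize): parent_id=1 -> Research
  - task 3 (Migrate): parent_id=1 -> Research
  - task 4 (Test): parent_id=NULL -> NULL
  - task 5 (Document): parent_id=3 -> Migrate
  - task 6 (Plan): parent_id=2 -> Optimize
  - task 7 (Audit): parent_id=NULL -> NULL
  - task 8 (Review): parent_id=2 -> Optimize

SQL:
SELECT a.name AS item, b.name AS parent
FROM tasks a
LEFT JOIN tasks b ON a.parent_id = b.id

Result:
item     | parent  
---------+---------
Research | NULL    
Optimize | Research
Migrate  | Research
Test     | NULL    
Document | Migrate 
Plan     | Optimize
Audit    | NULL    
Review   | Optimize


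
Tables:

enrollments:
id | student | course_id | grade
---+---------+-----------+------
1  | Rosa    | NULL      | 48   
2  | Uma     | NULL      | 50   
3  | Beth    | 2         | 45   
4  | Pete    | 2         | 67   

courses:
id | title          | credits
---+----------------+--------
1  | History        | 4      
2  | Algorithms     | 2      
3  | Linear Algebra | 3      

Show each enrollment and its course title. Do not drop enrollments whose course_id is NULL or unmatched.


LEFT JOIN keeps every row from enrollments (the left table); where course_id has no match in courses, the course columns become NULL. Walk through each enrollment:
  - enrollment 1 (Rosa): course_id=NULL, no match -> kept with NULL
  - enrollment 2 (Uma): course_id=NULL, no match -> kept with NULL
  - enrollment 3 (Beth): course_id=2 -> matches Algorithms
  - enrollment 4 (Pete): course_id=2 -> matches Algorithms
All 4 rows appear; 2 have NULL course.

SQL:
SELECT a.student, b.title AS course
FROM enrollments a
LEFT JOIN courses b ON a.course_id = b.id

Result:
student | course    
--------+-----------
Rosa    | NULL      
Uma     | NULL      
Beth    | Algorithms
Pete    | Algorithms


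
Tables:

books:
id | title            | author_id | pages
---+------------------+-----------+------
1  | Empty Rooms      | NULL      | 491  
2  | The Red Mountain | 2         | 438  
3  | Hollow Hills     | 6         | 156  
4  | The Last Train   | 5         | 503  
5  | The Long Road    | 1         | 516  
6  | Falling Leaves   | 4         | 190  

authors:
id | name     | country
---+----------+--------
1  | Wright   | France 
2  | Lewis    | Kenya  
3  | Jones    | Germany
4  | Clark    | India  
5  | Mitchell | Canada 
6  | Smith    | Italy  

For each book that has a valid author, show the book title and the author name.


INNER JOIN keeps only books rows whose author_id matches an id in authors. Walk through each book:
  - book 1 (Empty Rooms): author_id=NULL, no match -> dropped
  - book 2 (The Red Mountain): author_id=2 -> matches Lewis
  - book 3 (Hollow Hills): author_id=6 -> matches Smith
  - book 4 (The Last Train): author_id=5 -> matches Mitchell
  - book 5 (The Long Road): author_id=1 -> matches Wright
  - book 6 (Falling Leaves): author_id=4 -> matches Clark
So 1 of 6 rows is dropped.

SQL:
SELECT a.title, b.name AS author
FROM books a
INNER JOIN authors b ON a.author_id = b.id

Result:
title            | author  
-----------------+---------
The Red Mountain | Lewis   
Hollow Hills     | Smith   
The Last Train   | Mitchell
The Long Road    | Wright  
Falling Leaves   | Clark   


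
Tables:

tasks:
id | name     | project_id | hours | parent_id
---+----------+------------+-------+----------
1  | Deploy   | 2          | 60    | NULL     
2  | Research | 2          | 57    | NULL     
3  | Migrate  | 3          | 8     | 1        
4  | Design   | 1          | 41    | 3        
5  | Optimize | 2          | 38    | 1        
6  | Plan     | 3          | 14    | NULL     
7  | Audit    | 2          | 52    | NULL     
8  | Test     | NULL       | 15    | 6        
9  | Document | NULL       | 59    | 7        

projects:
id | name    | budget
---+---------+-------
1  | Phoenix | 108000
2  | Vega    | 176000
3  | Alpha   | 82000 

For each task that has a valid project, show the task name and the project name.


INNER JOIN keeps only tasks rows whose project_id matches an id in projects. Walk through each task:
  - task 1 (Deploy): project_id=2 -> matches Vega
  - task 2 (Research): project_id=2 -> matches Vega
  - task 3 (Migrate): project_id=3 -> matches Alpha
  - task 4 (Design): project_id=1 -> matches Phoenix
  - task 5 (Optimize): project_id=2 -> matches Vega
  - task 6 (Plan): project_id=3 -> matches Alpha
  - task 7 (Audit): project_id=2 -> matches Vega
  - task 8 (Test): project_id=NULL, no match -> dropped
  - task 9 (Document): project_id=NULL, no match -> dropped
So 2 of 9 rows are dropped.

SQL:
SELECT a.name, b.name AS project
FROM tasks a
INNER JOIN projects b ON a.project_id = b.id

Result:
name     | project
---------+--------
Deploy   | Vega   
Research | Vega   
Migrate  | Alpha  
Design   | Phoenix
Optimize | Vega   
Plan     | Alpha  
Audit    | Vega   


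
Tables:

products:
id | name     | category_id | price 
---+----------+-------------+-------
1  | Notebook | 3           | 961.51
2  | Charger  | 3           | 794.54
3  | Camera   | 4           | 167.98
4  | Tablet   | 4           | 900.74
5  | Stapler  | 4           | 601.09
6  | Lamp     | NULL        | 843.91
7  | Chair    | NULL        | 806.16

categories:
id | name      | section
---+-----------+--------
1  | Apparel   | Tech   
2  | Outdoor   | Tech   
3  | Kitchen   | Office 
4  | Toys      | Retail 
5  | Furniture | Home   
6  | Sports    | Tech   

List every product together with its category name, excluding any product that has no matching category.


INNER JOIN keeps only products rows whose category_id matches an id in categories. Walk through each product:
  - product 1 (Notebook): category_id=3 -> matches Kitchen
  - product 2 (Charger): category_id=3 -> matches Kitchen
  - product 3 (Camera): category_id=4 -> matches Toys
  - product 4 (Tablet): category_id=4 -> matches Toys
  - product 5 (Stapler): category_id=4 -> matches Toys
  - product 6 (Lamp): category_id=NULL, no match -> dropped
  - product 7 (Chair): category_id=NULL, no match -> dropped
So 2 of 7 rows are dropped.

SQL:
SELECT a.name, b.name AS category
FROM products a
INNER JOIN categories b ON a.category_id = b.id

Result:
name     | category
---------+---------
Notebook | Kitchen 
Charger  | Kitchen 
Camera   | Toys    
Tablet   | Toys    
Stapler  | Toys    


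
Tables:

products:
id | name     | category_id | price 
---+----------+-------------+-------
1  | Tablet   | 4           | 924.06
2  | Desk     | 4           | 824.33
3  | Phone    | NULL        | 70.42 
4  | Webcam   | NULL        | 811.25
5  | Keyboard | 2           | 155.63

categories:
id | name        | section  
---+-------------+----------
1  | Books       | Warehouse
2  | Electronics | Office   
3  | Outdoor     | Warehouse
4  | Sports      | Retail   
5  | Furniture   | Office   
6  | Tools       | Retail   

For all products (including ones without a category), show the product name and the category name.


LEFT JOIN keeps every row from products (the left table); where category_id has no match in categories, the category columns become NULL. Walk through each product:
  - product 1 (Tablet): category_id=4 -> matches Sports
  - product 2 (Desk): category_id=4 -> matches Sports
  - product 3 (Phone): category_id=NULL, no match -> kept with NULL
  - product 4 (Webcam): category_id=NULL, no match -> kept with NULL
  - product 5 (Keyboard): category_id=2 -> matches Electronics
All 5 rows appear; 2 have NULL category.

SQL:
SELECT a.name, b.name AS category
FROM products a
LEFT JOIN categories b ON a.category_id = b.id

Result:
name     | category   
---------+------------
Tablet   | Sports     
Desk     | Sports     
Phone    | NULL       
Webcam   | NULL       
Keyboard | Electronics


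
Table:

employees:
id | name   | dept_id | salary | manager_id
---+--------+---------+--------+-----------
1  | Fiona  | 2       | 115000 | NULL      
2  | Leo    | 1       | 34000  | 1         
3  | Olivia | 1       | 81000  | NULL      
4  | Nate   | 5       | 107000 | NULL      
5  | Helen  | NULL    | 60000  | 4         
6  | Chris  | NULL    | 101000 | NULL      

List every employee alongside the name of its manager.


This is a self-join: employees is joined to a second copy of itself, matching each row's manager_id to another row's id. Use LEFT JOIN so rows with manager_id=NULL are kept.
  - employee 1 (Fiona): manager_id=NULL -> NULL
  - employee 2 (Leo): manager_id=1 -> Fiona
  - employee 3 (Olivia): manager_id=NULL -> NULL
  - employee 4 (Nate): manager_id=NULL -> NULL
  - employee 5 (Helen): manager_id=4 -> Nate
  - employee 6 (Chris): manager_id=NULL -> NULL

SQL:
SELECT a.name AS item, b.name AS manager
FROM employees a
LEFT JOIN employees b ON a.manager_id = b.id

Result:
item   | manager
-------+--------
Fiona  | NULL   
Leo    | Fiona  
Olivia | NULL   
Nate   | NULL   
Helen  | Nate   
Chris  | NULL   


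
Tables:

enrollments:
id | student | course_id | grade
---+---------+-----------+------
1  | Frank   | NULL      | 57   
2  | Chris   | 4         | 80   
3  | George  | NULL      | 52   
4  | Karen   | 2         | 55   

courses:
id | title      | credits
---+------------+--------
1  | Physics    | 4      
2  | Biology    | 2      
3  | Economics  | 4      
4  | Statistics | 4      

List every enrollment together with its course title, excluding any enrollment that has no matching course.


INNER JOIN keeps only enrollments rows whose course_id matches an id in courses. Walk through each enrollment:
  - enrollment 1 (Frank): course_id=NULL, no match -> dropped
  - enrollment 2 (Chris): course_id=4 -> matches Statistics
  - enrollment 3 (George): course_id=NULL, no match -> dropped
  - enrollment 4 (Karen): course_id=2 -> matches Biology
So 2 of 4 rows are dropped.

SQL:
SELECT a.student, b.title AS course
FROM enrollments a
INNER JOIN courses b ON a.course_id = b.id

Result:
student | course    
--------+-----------
Chris   | Statistics
Karen   | Biology   


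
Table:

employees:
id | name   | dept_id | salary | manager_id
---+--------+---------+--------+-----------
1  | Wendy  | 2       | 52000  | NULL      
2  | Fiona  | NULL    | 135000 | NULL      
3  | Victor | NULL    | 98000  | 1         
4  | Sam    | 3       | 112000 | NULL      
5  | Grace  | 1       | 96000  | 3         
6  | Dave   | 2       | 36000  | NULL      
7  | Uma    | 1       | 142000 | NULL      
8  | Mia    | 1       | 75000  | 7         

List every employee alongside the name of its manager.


This is a self-join: employees is joined to a second copy of itself, matching each row's manager_id to another row's id. Use LEFT JOIN so rows with manager_id=NULL are kept.
  - employee 1 (Wendy): manager_id=NULL -> NULL
  - employee 2 (Fiona): manager_id=NULL -> NULL
  - employee 3 (Victor): manager_id=1 -> Wendy
  - employee 4 (Sam): manager_id=NULL -> NULL
  - employee 5 (Grace): manager_id=3 -> Victor
  - employee 6 (Dave): manager_id=NULL -> NULL
  - employee 7 (Uma): manager_id=NULL -> NULL
  - employee 8 (Mia): manager_id=7 -> Uma

SQL:
SELECT a.name AS item, b.name AS manager
FROM employees a
LEFT JOIN employees b ON a.manager_id = b.id

Result:
item   | manager
-------+--------
Wendy  | NULL   
Fiona  | NULL   
Victor | Wendy  
Sam    | NULL   
Grace  | Victor 
Dave   | NULL   
Uma    | NULL   
Mia    | Uma    


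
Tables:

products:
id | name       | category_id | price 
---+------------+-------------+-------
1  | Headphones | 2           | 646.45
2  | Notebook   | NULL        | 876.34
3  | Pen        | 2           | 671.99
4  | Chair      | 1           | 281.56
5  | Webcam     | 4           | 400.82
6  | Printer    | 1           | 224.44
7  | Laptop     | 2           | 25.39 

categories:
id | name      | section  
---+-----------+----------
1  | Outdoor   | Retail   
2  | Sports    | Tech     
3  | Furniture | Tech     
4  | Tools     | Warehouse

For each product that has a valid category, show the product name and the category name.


INNER JOIN keeps only products rows whose category_id matches an id in categories. Walk through each product:
  - product 1 (Headphones): category_id=2 -> matches Sports
  - product 2 (Notebook): category_id=NULL, no match -> dropped
  - product 3 (Pen): category_id=2 -> matches Sports
  - product 4 (Chair): category_id=1 -> matches Outdoor
  - product 5 (Webcam): category_id=4 -> matches Tools
  - product 6 (Printer): category_id=1 -> matches Outdoor
  - product 7 (Laptop): category_id=2 -> matches Sports
So 1 of 7 rows is dropped.

SQL:
SELECT a.name, b.name AS category
FROM products a
INNER JOIN categories b ON a.category_id = b.id

Result:
name       | category
-----------+---------
Headphones | Sports  
Pen        | Sports  
Chair      | Outdoor 
Webcam     | Tools   
Printer    | Outdoor 
Laptop     | Sports  


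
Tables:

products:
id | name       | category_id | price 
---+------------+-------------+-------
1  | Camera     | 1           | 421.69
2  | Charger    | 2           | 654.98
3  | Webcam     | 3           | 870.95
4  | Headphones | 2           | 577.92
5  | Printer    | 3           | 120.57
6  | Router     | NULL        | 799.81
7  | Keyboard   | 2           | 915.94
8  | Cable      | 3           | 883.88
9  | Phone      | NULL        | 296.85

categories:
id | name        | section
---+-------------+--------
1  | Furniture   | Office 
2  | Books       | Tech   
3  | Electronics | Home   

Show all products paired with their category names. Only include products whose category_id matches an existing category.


INNER JOIN keeps only products rows whose category_id matches an id in categories. Walk through each product:
  - product 1 (Camera): category_id=1 -> matches Furniture
  - product 2 (Charger): category_id=2 -> matches Books
  - product 3 (Webcam): category_id=3 -> matches Electronics
  - product 4 (Headphones): category_id=2 -> matches Books
  - product 5 (Printer): category_id=3 -> matches Electronics
  - product 6 (Router): category_id=NULL, no match -> dropped
  - product 7 (Keyboard): category_id=2 -> matches Books
  - product 8 (Cable): category_id=3 -> matches Electronics
  - product 9 (Phone): category_id=NULL, no match -> dropped
So 2 of 9 rows are dropped.

SQL:
SELECT a.name, b.name AS category
FROM products a
INNER JOIN categories b ON a.category_id = b.id

Result:
name       | category   
-----------+------------
Camera     | Furniture  
Charger    | Books      
Webcam     | Electronics
Headphones | Books      
Printer    | Electronics
Keyboard   | Books      
Cable      | Electronics


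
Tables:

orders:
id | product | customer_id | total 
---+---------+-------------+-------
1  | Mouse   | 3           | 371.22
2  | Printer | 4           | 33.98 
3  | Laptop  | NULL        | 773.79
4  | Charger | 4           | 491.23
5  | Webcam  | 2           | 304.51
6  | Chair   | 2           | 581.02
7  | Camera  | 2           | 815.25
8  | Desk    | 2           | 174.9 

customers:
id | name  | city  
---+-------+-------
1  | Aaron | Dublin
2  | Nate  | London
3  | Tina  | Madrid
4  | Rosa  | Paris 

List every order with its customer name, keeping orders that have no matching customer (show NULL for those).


LEFT JOIN keeps every row from orders (the left table); where customer_id has no match in customers, the customer columns become NULL. Walk through each order:
  - order 1 (Mouse): customer_id=3 -> matches Tina
  - order 2 (Printer): customer_id=4 -> matches Rosa
  - order 3 (Laptop): customer_id=NULL, no match -> kept with NULL
  - order 4 (Charger): customer_id=4 -> matches Rosa
  - order 5 (Webcam): customer_id=2 -> matches Nate
  - order 6 (Chair): customer_id=2 -> matches Nate
  - order 7 (Camera): customer_id=2 -> matches Nate
  - order 8 (Desk): customer_id=2 -> matches Nate
All 8 rows appear; 1 has NULL customer.

SQL:
SELECT a.product, b.name AS customer
FROM orders a
LEFT JOIN customers b ON a.customer_id = b.id

Result:
product | customer
--------+---------
Mouse   | Tina    
Printer | Rosa    
Laptop  | NULL    
Charger | Rosa    
Webcam  | Nate    
Chair   | Nate    
Camera  | Nate    
Desk    | Nate    


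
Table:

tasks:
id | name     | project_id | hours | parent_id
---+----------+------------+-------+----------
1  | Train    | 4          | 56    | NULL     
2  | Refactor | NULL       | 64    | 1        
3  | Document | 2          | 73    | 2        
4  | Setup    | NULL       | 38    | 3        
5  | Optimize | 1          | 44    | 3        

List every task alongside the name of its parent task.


This is a self-join: tasks is joined to a second copy of itself, matching each row's parent_id to another row's id. Use LEFT JOIN so rows with parent_id=NULL are kept.
  - task 1 (Train): parent_id=NULL -> NULL
  - task 2 (Refactor): parent_id=1 -> Train
  - task 3 (Document): parent_id=2 -> Refactor
  - task 4 (Setup): parent_id=3 -> Document
  - task 5 (Optimize): parent_id=3 -> Document

SQL:
SELECT a.name AS item, b.name AS parent
FROM tasks a
LEFT JOIN tasks b ON a.parent_id = b.id

Result:
item     | parent  
---------+---------
Train    | NULL    
Refactor | Train   
Document | Refactor
Setup    | Document
Optimize | Document


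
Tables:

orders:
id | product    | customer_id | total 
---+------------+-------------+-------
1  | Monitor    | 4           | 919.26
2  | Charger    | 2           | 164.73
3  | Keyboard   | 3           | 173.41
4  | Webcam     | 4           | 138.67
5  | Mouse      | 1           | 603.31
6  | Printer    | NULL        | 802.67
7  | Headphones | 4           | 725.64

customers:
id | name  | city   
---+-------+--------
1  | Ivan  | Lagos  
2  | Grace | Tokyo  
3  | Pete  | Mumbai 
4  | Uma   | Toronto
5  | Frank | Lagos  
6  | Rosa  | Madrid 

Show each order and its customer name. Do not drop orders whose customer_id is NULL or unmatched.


LEFT JOIN keeps every row from orders (the left table); where customer_id has no match in customers, the customer columns become NULL. Walk through each order:
  - order 1 (Monitor): customer_id=4 -> matches Uma
  - order 2 (Charger): customer_id=2 -> matches Grace
  - order 3 (Keyboard): customer_id=3 -> matches Pete
  - order 4 (Webcam): customer_id=4 -> matches Uma
  - order 5 (Mouse): customer_id=1 -> matches Ivan
  - order 6 (Printer): customer_id=NULL, no match -> kept with NULL
  - order 7 (Headphones): customer_id=4 -> matches Uma
All 7 rows appear; 1 has NULL customer.

SQL:
SELECT a.product, b.name AS customer
FROM orders a
LEFT JOIN customers b ON a.customer_id = b.id

Result:
product    | customer
-----------+---------
Monitor    | Uma     
Charger    | Grace   
Keyboard   | Pete    
Webcam     | Uma     
Mouse      | Ivan    
Printer    | NULL    
Headphones | Uma     


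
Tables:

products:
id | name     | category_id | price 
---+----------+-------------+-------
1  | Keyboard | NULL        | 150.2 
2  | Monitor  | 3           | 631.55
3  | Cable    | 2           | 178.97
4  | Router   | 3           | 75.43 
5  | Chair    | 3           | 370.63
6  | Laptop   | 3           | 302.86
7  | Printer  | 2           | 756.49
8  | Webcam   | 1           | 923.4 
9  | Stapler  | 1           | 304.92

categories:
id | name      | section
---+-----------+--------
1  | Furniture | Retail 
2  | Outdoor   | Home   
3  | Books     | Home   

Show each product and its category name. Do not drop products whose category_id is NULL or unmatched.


LEFT JOIN keeps every row from products (the left table); where category_id has no match in categories, the category columns become NULL. Walk through each product:
  - product 1 (Keyboard): category_id=NULL, no match -> kept with NULL
  - product 2 (Monitor): category_id=3 -> matches Books
  - product 3 (Cable): category_id=2 -> matches Outdoor
  - product 4 (Router): category_id=3 -> matches Books
  - product 5 (Chair): category_id=3 -> matches Books
  - product 6 (Laptop): category_id=3 -> matches Books
  - product 7 (Printer): category_id=2 -> matches Outdoor
  - product 8 (Webcam): category_id=1 -> matches Furniture
  - product 9 (Stapler): category_id=1 -> matches Furniture
All 9 rows appear; 1 has NULL category.

SQL:
SELECT a.name, b.name AS category
FROM products a
LEFT JOIN categories b ON a.category_id = b.id

Result:
name     | category 
---------+----------
Keyboard | NULL     
Monitor  | Books    
Cable    | Outdoor  
Router   | Books    
Chair    | Books    
Laptop   | Books    
Printer  | Outdoor  
Webcam   | Furniture
Stapler  | Furniture


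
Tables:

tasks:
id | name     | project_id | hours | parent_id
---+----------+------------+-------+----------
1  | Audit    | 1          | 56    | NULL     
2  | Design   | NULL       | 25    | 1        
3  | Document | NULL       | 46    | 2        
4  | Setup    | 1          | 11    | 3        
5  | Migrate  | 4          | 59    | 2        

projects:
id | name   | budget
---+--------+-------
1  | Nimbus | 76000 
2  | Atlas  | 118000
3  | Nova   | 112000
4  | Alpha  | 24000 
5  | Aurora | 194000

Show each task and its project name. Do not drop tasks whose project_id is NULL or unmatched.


LEFT JOIN keeps every row from tasks (the left table); where project_id has no match in projects, the project columns become NULL. Walk through each task:
  - task 1 (Audit): project_id=1 -> matches Nimbus
  - task 2 (Design): project_id=NULL, no match -> kept with NULL
  - task 3 (Document): project_id=NULL, no match -> kept with NULL
  - task 4 (Setup): project_id=1 -> matches Nimbus
  - task 5 (Migrate): project_id=4 -> matches Alpha
All 5 rows appear; 2 have NULL project.

SQL:
SELECT a.name, b.name AS project
FROM tasks a
LEFT JOIN projects b ON a.project_id = b.id

Result:
name     | project
---------+--------
Audit    | Nimbus 
Design   | NULL   
Document | NULL   
Setup    | Nimbus 
Migrate  | Alpha  


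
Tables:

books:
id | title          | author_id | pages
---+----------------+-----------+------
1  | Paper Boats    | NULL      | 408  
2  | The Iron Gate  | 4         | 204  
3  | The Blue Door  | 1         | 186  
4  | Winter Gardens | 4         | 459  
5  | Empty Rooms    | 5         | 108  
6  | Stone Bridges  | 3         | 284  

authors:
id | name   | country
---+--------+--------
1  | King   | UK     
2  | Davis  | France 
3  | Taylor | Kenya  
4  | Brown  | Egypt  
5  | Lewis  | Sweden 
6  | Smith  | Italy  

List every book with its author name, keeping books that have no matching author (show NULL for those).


LEFT JOIN keeps every row from books (the left table); where author_id has no match in authors, the author columns become NULL. Walk through each book:
  - book 1 (Paper Boats): author_id=NULL, no match -> kept with NULL
  - book 2 (The Iron Gate): author_id=4 -> matches Brown
  - book 3 (The Blue Door): author_id=1 -> matches King
  - book 4 (Winter Gardens): author_id=4 -> matches Brown
  - book 5 (Empty Rooms): author_id=5 -> matches Lewis
  - book 6 (Stone Bridges): author_id=3 -> matches Taylor
All 6 rows appear; 1 has NULL author.

SQL:
SELECT a.title, b.name AS author
FROM books a
LEFT JOIN authors b ON a.author_id = b.id

Result:
title          | author
---------------+-------
Paper Boats    | NULL  
The Iron Gate  | Brown 
The Blue Door  | King  
Winter Gardens | Brown 
Empty Rooms    | Lewis 
Stone Bridges  | Taylor


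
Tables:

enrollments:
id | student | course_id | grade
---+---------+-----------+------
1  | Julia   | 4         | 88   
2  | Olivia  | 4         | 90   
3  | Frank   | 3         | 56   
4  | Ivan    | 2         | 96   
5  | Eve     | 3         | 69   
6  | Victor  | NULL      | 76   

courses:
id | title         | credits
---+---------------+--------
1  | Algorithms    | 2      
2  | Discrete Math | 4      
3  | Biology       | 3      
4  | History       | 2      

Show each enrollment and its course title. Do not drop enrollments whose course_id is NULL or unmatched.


LEFT JOIN keeps every row from enrollments (the left table); where course_id has no match in courses, the course columns become NULL. Walk through each enrollment:
  - enrollment 1 (Julia): course_id=4 -> matches History
  - enrollment 2 (Olivia): course_id=4 -> matches History
  - enrollment 3 (Frank): course_id=3 -> matches Biology
  - enrollment 4 (Ivan): course_id=2 -> matches Discrete Math
  - enrollment 5 (Eve): course_id=3 -> matches Biology
  - enrollment 6 (Victor): course_id=NULL, no match -> kept with NULL
All 6 rows appear; 1 has NULL course.

SQL:
SELECT a.student, b.title AS course
FROM enrollments a
LEFT JOIN courses b ON a.course_id = b.id

Result:
student | course       
--------+--------------
Julia   | History      
Olivia  | History      
Frank   | Biology      
Ivan    | Discrete Math
Eve     | Biology      
Victor  | NULL         


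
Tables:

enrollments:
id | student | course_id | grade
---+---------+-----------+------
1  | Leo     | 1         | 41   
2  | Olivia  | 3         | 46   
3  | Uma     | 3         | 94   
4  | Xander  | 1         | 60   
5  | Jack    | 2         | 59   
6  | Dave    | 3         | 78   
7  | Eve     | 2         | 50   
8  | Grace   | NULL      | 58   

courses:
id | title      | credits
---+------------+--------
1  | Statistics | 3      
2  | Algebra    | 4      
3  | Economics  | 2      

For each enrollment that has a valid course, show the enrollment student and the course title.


INNER JOIN keeps only enrollments rows whose course_id matches an id in courses. Walk through each enrollment:
  - enrollment 1 (Leo): course_id=1 -> matches Statistics
  - enrollment 2 (Olivia): course_id=3 -> matches Economics
  - enrollment 3 (Uma): course_id=3 -> matches Economics
  - enrollment 4 (Xander): course_id=1 -> matches Statistics
  - enrollment 5 (Jack): course_id=2 -> matches Algebra
  - enrollment 6 (Dave): course_id=3 -> matches Economics
  - enrollment 7 (Eve): course_id=2 -> matches Algebra
  - enrollment 8 (Grace): course_id=NULL, no match -> dropped
So 1 of 8 rows is dropped.

SQL:
SELECT a.student, b.title AS course
FROM enrollments a
INNER JOIN courses b ON a.course_id = b.id

Result:
student | course    
--------+-----------
Leo     | Statistics
Olivia  | Economics 
Uma     | Economics 
Xander  | Statistics
Jack    | Algebra   
Dave    | Economics 
Eve     | Algebra   


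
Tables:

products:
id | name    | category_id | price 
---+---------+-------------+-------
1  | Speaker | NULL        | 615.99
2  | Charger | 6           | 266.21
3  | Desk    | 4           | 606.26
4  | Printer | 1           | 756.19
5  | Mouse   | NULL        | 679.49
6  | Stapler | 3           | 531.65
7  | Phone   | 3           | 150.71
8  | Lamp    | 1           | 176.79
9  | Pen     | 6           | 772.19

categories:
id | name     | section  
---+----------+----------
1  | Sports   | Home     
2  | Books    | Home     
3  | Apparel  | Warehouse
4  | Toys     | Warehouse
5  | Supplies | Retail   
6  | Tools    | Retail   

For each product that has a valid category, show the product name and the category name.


INNER JOIN keeps only products rows whose category_id matches an id in categories. Walk through each product:
  - product 1 (Speaker): category_id=NULL, no match -> dropped
  - product 2 (Charger): category_id=6 -> matches Tools
  - product 3 (Desk): category_id=4 -> matches Toys
  - product 4 (Printer): category_id=1 -> matches Sports
  - product 5 (Mouse): category_id=NULL, no match -> dropped
  - product 6 (Stapler): category_id=3 -> matches Apparel
  - product 7 (Phone): category_id=3 -> matches Apparel
  - product 8 (Lamp): category_id=1 -> matches Sports
  - product 9 (Pen): category_id=6 -> matches Tools
So 2 of 9 rows are dropped.

SQL:
SELECT a.name, b.name AS category
FROM products a
INNER JOIN categories b ON a.category_id = b.id

Result:
name    | category
--------+---------
Charger | Tools   
Desk    | Toys    
Printer | Sports  
Stapler | Apparel 
Phone   | Apparel 
Lamp    | Sports  
Pen     | Tools   
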